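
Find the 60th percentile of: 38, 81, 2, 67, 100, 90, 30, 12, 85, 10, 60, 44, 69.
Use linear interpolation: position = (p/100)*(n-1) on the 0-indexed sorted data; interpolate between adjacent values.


Sorted: 2, 10, 12, 30, 38, 44, 60, 67, 69, 81, 85, 90, 100
n = 13
Index = 60/100 * 12 = 7.2000
Lower = data[7] = 67, Upper = data[8] = 69
P60 = 67 + 0.2000*(2) = 67.4000

P60 = 67.4000


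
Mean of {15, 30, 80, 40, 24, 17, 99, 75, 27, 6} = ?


Sum = 15 + 30 + 80 + 40 + 24 + 17 + 99 + 75 + 27 + 6 = 413
n = 10
Mean = 413/10 = 41.3000

Mean = 41.3000


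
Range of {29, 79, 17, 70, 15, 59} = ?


Max = 79, Min = 15
Range = 79 - 15 = 64

Range = 64


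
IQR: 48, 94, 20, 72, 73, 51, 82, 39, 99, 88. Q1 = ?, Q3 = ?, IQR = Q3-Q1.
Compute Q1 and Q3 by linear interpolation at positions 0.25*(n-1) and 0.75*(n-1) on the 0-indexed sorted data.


Sorted: 20, 39, 48, 51, 72, 73, 82, 88, 94, 99
Q1 (25th %ile) = 48.7500
Q3 (75th %ile) = 86.5000
IQR = 86.5000 - 48.7500 = 37.7500

IQR = 37.7500


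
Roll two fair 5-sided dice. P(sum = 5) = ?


Total outcomes = 5×5 = 25
Favorable (sum = 5): 4
P = 4/25 = 0.1600

P = 0.1600


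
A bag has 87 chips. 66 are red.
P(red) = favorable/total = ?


P = 66/87 = 0.7586

P = 0.7586


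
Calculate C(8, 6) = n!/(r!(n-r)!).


C(8,6) = 8!/(6! × 2!)
= 40320/(720 × 2)
= 28

C(8,6) = 28


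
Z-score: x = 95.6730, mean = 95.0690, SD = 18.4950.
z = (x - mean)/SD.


z = (95.6730 - 95.0690)/18.4950
= 0.6040/18.4950
= 0.0327

z = 0.0327


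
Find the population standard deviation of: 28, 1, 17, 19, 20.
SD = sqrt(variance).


Mean = 17.0000
Variance = 78.0000
SD = sqrt(78.0000) = 8.8318

SD = 8.8318


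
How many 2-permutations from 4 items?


P(4,2) = 4!/2!
= 24/2
= 12

P(4,2) = 12


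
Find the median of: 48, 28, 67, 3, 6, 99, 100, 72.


Sorted: 3, 6, 28, 48, 67, 72, 99, 100
n = 8 (even)
Middle values: 48 and 67
Median = (48+67)/2 = 57.5000

Median = 57.5000


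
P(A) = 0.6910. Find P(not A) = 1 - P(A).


P(not A) = 1 - 0.6910 = 0.3090

P(not A) = 0.3090


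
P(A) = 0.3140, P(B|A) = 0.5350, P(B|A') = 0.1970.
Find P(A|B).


P(B) = P(B|A)*P(A) + P(B|A')*P(A')
= 0.5350*0.3140 + 0.1970*0.6860
= 0.167990 + 0.135142 = 0.303132
P(A|B) = 0.167990/0.303132 = 0.5542

P(A|B) = 0.5542


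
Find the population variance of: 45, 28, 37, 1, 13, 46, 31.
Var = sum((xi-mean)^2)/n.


Mean = 28.7143
Squared deviations: 265.2245, 0.5102, 68.6531, 768.0816, 246.9388, 298.7959, 5.2245
Sum = 1653.4286
Variance = 1653.4286/7 = 236.2041

Variance = 236.2041


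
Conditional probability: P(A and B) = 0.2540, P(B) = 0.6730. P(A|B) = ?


P(A|B) = 0.2540/0.6730 = 0.3774

P(A|B) = 0.3774


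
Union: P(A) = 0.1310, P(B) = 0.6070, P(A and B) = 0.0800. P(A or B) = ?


P(A∪B) = 0.1310 + 0.6070 - 0.0800
= 0.7380 - 0.0800
= 0.6580

P(A∪B) = 0.6580


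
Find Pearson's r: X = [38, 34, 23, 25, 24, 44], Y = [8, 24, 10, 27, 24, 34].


Mean X = 31.3333, Mean Y = 21.1667
SD X = 7.909207, SD Y = 9.245119
Cov = 19.611111
r = 19.611111/(7.909207*9.245119) = 0.2682

r = 0.2682


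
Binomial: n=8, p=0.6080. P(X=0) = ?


C(8,0) = 1
p^0 = 1.000000
(1-p)^8 = 0.000558
P = 1 * 1.000000 * 0.000558 = 0.0006

P(X=0) = 0.0006


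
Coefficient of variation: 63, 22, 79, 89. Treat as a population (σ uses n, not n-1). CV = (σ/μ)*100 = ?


Mean = 63.2500
SD = 25.5575
CV = (25.5575/63.2500)*100 = 40.4072%

CV = 40.4072%


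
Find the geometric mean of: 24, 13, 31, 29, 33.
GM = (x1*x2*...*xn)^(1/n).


Product = 24 × 13 × 31 × 29 × 33 = 9256104
GM = 9256104^(1/5) = 24.7335

GM = 24.7335


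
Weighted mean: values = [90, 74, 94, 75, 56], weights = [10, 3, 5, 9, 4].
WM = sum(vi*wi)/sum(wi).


Numerator = 90*10 + 74*3 + 94*5 + 75*9 + 56*4 = 2491
Denominator = 10 + 3 + 5 + 9 + 4 = 31
WM = 2491/31 = 80.3548

WM = 80.3548


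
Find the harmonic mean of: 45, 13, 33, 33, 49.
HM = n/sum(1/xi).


Sum of reciprocals = 1/45 + 1/13 + 1/33 + 1/33 + 1/49 = 0.180160
HM = 5/0.180160 = 27.7532

HM = 27.7532


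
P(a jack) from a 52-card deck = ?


4 jacks in 52 cards
P = 4/52 = 0.0769

P = 0.0769


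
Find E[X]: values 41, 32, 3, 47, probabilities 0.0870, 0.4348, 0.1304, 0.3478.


E[X] = 41*0.0870 + 32*0.4348 + 3*0.1304 + 47*0.3478
= 3.5670 + 13.9136 + 0.3912 + 16.3466
= 34.2184

E[X] = 34.2184


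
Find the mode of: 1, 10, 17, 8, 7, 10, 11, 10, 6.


Frequencies: 1:1, 6:1, 7:1, 8:1, 10:3, 11:1, 17:1
Max frequency = 3
Mode = 10

Mode = 10


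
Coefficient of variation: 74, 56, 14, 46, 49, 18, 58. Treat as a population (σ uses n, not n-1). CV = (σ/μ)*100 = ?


Mean = 45.0000
SD = 20.1353
CV = (20.1353/45.0000)*100 = 44.7450%

CV = 44.7450%


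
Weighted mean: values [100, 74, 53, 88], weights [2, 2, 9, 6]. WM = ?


Numerator = 100*2 + 74*2 + 53*9 + 88*6 = 1353
Denominator = 2 + 2 + 9 + 6 = 19
WM = 1353/19 = 71.2105

WM = 71.2105


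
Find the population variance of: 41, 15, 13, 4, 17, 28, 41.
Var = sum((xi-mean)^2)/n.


Mean = 22.7143
Squared deviations: 334.3673, 59.5102, 94.3673, 350.2245, 32.6531, 27.9388, 334.3673
Sum = 1233.4286
Variance = 1233.4286/7 = 176.2041

Variance = 176.2041


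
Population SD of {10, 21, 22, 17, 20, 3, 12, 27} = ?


Mean = 16.5000
Variance = 52.2500
SD = sqrt(52.2500) = 7.2284

SD = 7.2284


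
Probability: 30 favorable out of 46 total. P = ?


P = 30/46 = 0.6522

P = 0.6522


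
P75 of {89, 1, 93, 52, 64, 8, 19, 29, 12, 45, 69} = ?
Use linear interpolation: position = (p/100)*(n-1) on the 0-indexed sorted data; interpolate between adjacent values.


Sorted: 1, 8, 12, 19, 29, 45, 52, 64, 69, 89, 93
n = 11
Index = 75/100 * 10 = 7.5000
Lower = data[7] = 64, Upper = data[8] = 69
P75 = 64 + 0.5000*(5) = 66.5000

P75 = 66.5000


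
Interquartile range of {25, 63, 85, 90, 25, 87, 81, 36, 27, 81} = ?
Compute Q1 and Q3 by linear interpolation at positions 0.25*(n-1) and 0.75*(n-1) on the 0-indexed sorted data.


Sorted: 25, 25, 27, 36, 63, 81, 81, 85, 87, 90
Q1 (25th %ile) = 29.2500
Q3 (75th %ile) = 84.0000
IQR = 84.0000 - 29.2500 = 54.7500

IQR = 54.7500


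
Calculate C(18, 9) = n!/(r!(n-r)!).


C(18,9) = 18!/(9! × 9!)
= 6402373705728000/(362880 × 362880)
= 48620

C(18,9) = 48620


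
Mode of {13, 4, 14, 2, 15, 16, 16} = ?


Frequencies: 2:1, 4:1, 13:1, 14:1, 15:1, 16:2
Max frequency = 2
Mode = 16

Mode = 16


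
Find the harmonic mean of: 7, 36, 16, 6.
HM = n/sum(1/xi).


Sum of reciprocals = 1/7 + 1/36 + 1/16 + 1/6 = 0.399802
HM = 4/0.399802 = 10.0050

HM = 10.0050


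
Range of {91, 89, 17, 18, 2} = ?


Max = 91, Min = 2
Range = 91 - 2 = 89

Range = 89


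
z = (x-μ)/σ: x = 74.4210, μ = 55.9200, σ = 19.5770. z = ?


z = (74.4210 - 55.9200)/19.5770
= 18.5010/19.5770
= 0.9450

z = 0.9450


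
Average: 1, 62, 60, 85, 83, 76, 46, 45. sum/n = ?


Sum = 1 + 62 + 60 + 85 + 83 + 76 + 46 + 45 = 458
n = 8
Mean = 458/8 = 57.2500

Mean = 57.2500


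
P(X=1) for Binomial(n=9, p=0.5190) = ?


C(9,1) = 9
p^1 = 0.519000
(1-p)^8 = 0.002865
P = 9 * 0.519000 * 0.002865 = 0.0134

P(X=1) = 0.0134


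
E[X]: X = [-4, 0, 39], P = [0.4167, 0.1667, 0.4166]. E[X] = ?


E[X] = -4*0.4167 + 0*0.1667 + 39*0.4166
= -1.6668 + 0 + 16.2474
= 14.5806

E[X] = 14.5806


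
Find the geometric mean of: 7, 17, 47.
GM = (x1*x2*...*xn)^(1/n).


Product = 7 × 17 × 47 = 5593
GM = 5593^(1/3) = 17.7507

GM = 17.7507


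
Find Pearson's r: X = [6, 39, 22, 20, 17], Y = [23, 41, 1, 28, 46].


Mean X = 20.8000, Mean Y = 27.8000
SD X = 10.647065, SD Y = 15.791137
Cov = 41.960000
r = 41.960000/(10.647065*15.791137) = 0.2496

r = 0.2496


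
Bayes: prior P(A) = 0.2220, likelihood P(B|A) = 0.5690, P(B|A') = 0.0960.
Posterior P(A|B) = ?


P(B) = P(B|A)*P(A) + P(B|A')*P(A')
= 0.5690*0.2220 + 0.0960*0.7780
= 0.126318 + 0.074688 = 0.201006
P(A|B) = 0.126318/0.201006 = 0.6284

P(A|B) = 0.6284


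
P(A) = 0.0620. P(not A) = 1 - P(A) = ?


P(not A) = 1 - 0.0620 = 0.9380

P(not A) = 0.9380


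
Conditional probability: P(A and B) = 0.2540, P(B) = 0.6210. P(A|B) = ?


P(A|B) = 0.2540/0.6210 = 0.4090

P(A|B) = 0.4090


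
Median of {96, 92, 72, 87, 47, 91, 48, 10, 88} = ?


Sorted: 10, 47, 48, 72, 87, 88, 91, 92, 96
n = 9 (odd)
Middle value = 87

Median = 87


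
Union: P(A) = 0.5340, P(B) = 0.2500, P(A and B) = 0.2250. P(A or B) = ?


P(A∪B) = 0.5340 + 0.2500 - 0.2250
= 0.7840 - 0.2250
= 0.5590

P(A∪B) = 0.5590


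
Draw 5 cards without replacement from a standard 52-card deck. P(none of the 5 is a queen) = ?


P(no queens) = (48/52) × (47/51) × (46/50) × (45/49) × (44/48)
= 0.6588

P = 0.6588


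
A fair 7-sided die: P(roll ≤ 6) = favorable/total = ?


Favorable outcomes (roll ≤ 6): 6
Total outcomes = 7
P = 6/7 = 0.8571

P = 0.8571


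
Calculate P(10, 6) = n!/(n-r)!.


P(10,6) = 10!/4!
= 3628800/24
= 151200

P(10,6) = 151200


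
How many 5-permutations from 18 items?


P(18,5) = 18!/13!
= 6402373705728000/6227020800
= 1028160

P(18,5) = 1028160


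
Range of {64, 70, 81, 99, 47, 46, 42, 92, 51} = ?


Max = 99, Min = 42
Range = 99 - 42 = 57

Range = 57


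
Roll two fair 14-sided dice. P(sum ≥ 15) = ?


Total outcomes = 14×14 = 196
Favorable (sum ≥ 15): 105
P = 105/196 = 0.5357

P = 0.5357


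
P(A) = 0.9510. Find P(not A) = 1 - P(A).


P(not A) = 1 - 0.9510 = 0.0490

P(not A) = 0.0490


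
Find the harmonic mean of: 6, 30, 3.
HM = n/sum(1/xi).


Sum of reciprocals = 1/6 + 1/30 + 1/3 = 0.533333
HM = 3/0.533333 = 5.6250

HM = 5.6250


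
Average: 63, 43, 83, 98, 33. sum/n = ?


Sum = 63 + 43 + 83 + 98 + 33 = 320
n = 5
Mean = 320/5 = 64.0000

Mean = 64.0000


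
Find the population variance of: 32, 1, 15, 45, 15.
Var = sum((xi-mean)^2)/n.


Mean = 21.6000
Squared deviations: 108.1600, 424.3600, 43.5600, 547.5600, 43.5600
Sum = 1167.2000
Variance = 1167.2000/5 = 233.4400

Variance = 233.4400


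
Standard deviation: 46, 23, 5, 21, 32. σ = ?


Mean = 25.4000
Variance = 181.8400
SD = sqrt(181.8400) = 13.4848

SD = 13.4848


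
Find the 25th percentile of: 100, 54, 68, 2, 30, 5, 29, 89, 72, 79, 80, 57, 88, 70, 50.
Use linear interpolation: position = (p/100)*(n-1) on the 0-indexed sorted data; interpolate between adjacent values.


Sorted: 2, 5, 29, 30, 50, 54, 57, 68, 70, 72, 79, 80, 88, 89, 100
n = 15
Index = 25/100 * 14 = 3.5000
Lower = data[3] = 30, Upper = data[4] = 50
P25 = 30 + 0.5000*(20) = 40.0000

P25 = 40.0000


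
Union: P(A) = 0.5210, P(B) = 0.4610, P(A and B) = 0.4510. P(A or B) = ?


P(A∪B) = 0.5210 + 0.4610 - 0.4510
= 0.9820 - 0.4510
= 0.5310

P(A∪B) = 0.5310


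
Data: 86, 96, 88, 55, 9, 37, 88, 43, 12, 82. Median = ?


Sorted: 9, 12, 37, 43, 55, 82, 86, 88, 88, 96
n = 10 (even)
Middle values: 55 and 82
Median = (55+82)/2 = 68.5000

Median = 68.5000


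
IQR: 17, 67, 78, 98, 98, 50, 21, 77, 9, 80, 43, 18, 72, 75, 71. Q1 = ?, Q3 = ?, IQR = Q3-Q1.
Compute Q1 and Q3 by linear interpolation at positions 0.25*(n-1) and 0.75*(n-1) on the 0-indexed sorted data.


Sorted: 9, 17, 18, 21, 43, 50, 67, 71, 72, 75, 77, 78, 80, 98, 98
Q1 (25th %ile) = 32.0000
Q3 (75th %ile) = 77.5000
IQR = 77.5000 - 32.0000 = 45.5000

IQR = 45.5000


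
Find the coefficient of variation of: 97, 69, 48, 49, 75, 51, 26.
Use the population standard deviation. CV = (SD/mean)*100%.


Mean = 59.2857
SD = 21.2919
CV = (21.2919/59.2857)*100 = 35.9141%

CV = 35.9141%


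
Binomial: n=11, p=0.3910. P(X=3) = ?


C(11,3) = 165
p^3 = 0.059776
(1-p)^8 = 0.018921
P = 165 * 0.059776 * 0.018921 = 0.1866

P(X=3) = 0.1866


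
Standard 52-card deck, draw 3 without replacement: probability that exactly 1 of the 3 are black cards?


Hypergeometric: P(X=1) = C(26,1)·C(26,2) / C(52,3)
= 26 × 325 / 22100
= 8450/22100 = 0.3824

P = 0.3824


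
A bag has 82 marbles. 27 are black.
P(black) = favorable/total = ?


P = 27/82 = 0.3293

P = 0.3293


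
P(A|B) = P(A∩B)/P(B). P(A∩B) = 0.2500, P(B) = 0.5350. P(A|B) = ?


P(A|B) = 0.2500/0.5350 = 0.4673

P(A|B) = 0.4673


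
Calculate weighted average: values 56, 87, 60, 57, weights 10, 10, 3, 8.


Numerator = 56*10 + 87*10 + 60*3 + 57*8 = 2066
Denominator = 10 + 10 + 3 + 8 = 31
WM = 2066/31 = 66.6452

WM = 66.6452


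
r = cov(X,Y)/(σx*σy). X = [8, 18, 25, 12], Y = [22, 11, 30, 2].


Mean X = 15.7500, Mean Y = 16.2500
SD X = 6.417749, SD Y = 10.638961
Cov = 31.062500
r = 31.062500/(6.417749*10.638961) = 0.4549

r = 0.4549


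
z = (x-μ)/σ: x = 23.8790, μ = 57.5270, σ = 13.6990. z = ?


z = (23.8790 - 57.5270)/13.6990
= -33.6480/13.6990
= -2.4562

z = -2.4562


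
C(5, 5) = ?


C(5,5) = 5!/(5! × 0!)
= 120/(120 × 1)
= 1

C(5,5) = 1


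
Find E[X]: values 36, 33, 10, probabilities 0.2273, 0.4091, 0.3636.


E[X] = 36*0.2273 + 33*0.4091 + 10*0.3636
= 8.1828 + 13.5003 + 3.6360
= 25.3191

E[X] = 25.3191


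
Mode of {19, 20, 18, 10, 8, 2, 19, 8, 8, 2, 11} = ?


Frequencies: 2:2, 8:3, 10:1, 11:1, 18:1, 19:2, 20:1
Max frequency = 3
Mode = 8

Mode = 8


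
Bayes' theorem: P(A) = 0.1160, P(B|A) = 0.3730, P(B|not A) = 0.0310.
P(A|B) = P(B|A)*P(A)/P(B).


P(B) = P(B|A)*P(A) + P(B|A')*P(A')
= 0.3730*0.1160 + 0.0310*0.8840
= 0.043268 + 0.027404 = 0.070672
P(A|B) = 0.043268/0.070672 = 0.6122

P(A|B) = 0.6122


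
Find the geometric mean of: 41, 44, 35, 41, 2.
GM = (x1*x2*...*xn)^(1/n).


Product = 41 × 44 × 35 × 41 × 2 = 5177480
GM = 5177480^(1/5) = 22.0203

GM = 22.0203


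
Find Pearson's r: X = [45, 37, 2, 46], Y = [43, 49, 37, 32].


Mean X = 32.5000, Mean Y = 40.2500
SD X = 17.951323, SD Y = 6.378675
Cov = 15.375000
r = 15.375000/(17.951323*6.378675) = 0.1343

r = 0.1343


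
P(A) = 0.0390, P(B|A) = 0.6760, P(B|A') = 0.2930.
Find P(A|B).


P(B) = P(B|A)*P(A) + P(B|A')*P(A')
= 0.6760*0.0390 + 0.2930*0.9610
= 0.026364 + 0.281573 = 0.307937
P(A|B) = 0.026364/0.307937 = 0.0856

P(A|B) = 0.0856


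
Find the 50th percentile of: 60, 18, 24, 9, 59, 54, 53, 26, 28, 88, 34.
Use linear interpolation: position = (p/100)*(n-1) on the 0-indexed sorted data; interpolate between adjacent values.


Sorted: 9, 18, 24, 26, 28, 34, 53, 54, 59, 60, 88
n = 11
Index = 50/100 * 10 = 5.0000
Lower = data[5] = 34, Upper = data[6] = 53
P50 = 34 + 0*(19) = 34.0000

P50 = 34.0000


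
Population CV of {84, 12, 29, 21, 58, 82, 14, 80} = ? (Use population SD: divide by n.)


Mean = 47.5000
SD = 29.8245
CV = (29.8245/47.5000)*100 = 62.7884%

CV = 62.7884%


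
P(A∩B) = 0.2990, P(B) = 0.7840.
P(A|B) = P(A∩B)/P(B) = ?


P(A|B) = 0.2990/0.7840 = 0.3814

P(A|B) = 0.3814


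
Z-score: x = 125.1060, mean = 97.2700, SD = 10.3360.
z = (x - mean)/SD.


z = (125.1060 - 97.2700)/10.3360
= 27.8360/10.3360
= 2.6931

z = 2.6931


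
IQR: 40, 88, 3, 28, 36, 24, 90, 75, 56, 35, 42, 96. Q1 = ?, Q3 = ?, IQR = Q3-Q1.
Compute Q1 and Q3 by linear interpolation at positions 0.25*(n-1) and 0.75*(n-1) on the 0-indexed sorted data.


Sorted: 3, 24, 28, 35, 36, 40, 42, 56, 75, 88, 90, 96
Q1 (25th %ile) = 33.2500
Q3 (75th %ile) = 78.2500
IQR = 78.2500 - 33.2500 = 45.0000

IQR = 45.0000


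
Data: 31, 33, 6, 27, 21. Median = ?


Sorted: 6, 21, 27, 31, 33
n = 5 (odd)
Middle value = 27

Median = 27


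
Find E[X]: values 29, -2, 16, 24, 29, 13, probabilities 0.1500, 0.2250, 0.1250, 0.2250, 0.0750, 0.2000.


E[X] = 29*0.1500 - 2*0.2250 + 16*0.1250 + 24*0.2250 + 29*0.0750 + 13*0.2000
= 4.3500 - 0.4500 + 2.0000 + 5.4000 + 2.1750 + 2.6000
= 16.0750

E[X] = 16.0750


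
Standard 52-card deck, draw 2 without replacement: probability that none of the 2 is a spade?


P(no spades) = (39/52) × (38/51)
= 0.5588

P = 0.5588


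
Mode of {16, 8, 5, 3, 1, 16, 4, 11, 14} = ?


Frequencies: 1:1, 3:1, 4:1, 5:1, 8:1, 11:1, 14:1, 16:2
Max frequency = 2
Mode = 16

Mode = 16


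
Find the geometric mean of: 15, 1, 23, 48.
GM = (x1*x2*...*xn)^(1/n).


Product = 15 × 1 × 23 × 48 = 16560
GM = 16560^(1/4) = 11.3440

GM = 11.3440


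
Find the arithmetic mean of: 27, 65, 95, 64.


Sum = 27 + 65 + 95 + 64 = 251
n = 4
Mean = 251/4 = 62.7500

Mean = 62.7500


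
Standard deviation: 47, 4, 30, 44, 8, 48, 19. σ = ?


Mean = 28.5714
Variance = 296.5306
SD = sqrt(296.5306) = 17.2201

SD = 17.2201


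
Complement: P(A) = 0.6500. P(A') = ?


P(not A) = 1 - 0.6500 = 0.3500

P(not A) = 0.3500


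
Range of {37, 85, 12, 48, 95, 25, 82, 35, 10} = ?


Max = 95, Min = 10
Range = 95 - 10 = 85

Range = 85


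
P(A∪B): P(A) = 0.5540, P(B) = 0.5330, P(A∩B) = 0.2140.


P(A∪B) = 0.5540 + 0.5330 - 0.2140
= 1.0870 - 0.2140
= 0.8730

P(A∪B) = 0.8730


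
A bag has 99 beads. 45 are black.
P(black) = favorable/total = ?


P = 45/99 = 0.4545

P = 0.4545


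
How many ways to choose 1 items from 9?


C(9,1) = 9!/(1! × 8!)
= 362880/(1 × 40320)
= 9

C(9,1) = 9


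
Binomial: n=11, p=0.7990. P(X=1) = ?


C(11,1) = 11
p^1 = 0.799000
(1-p)^10 = 1.076367e-07
P = 11 * 0.799000 * 1.076367e-07 = 9.4602e-07

P(X=1) = 9.4602e-07


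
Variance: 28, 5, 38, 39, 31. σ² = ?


Mean = 28.2000
Squared deviations: 0.0400, 538.2400, 96.0400, 116.6400, 7.8400
Sum = 758.8000
Variance = 758.8000/5 = 151.7600

Variance = 151.7600


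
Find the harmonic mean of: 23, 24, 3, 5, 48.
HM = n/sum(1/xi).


Sum of reciprocals = 1/23 + 1/24 + 1/3 + 1/5 + 1/48 = 0.639312
HM = 5/0.639312 = 7.8209

HM = 7.8209


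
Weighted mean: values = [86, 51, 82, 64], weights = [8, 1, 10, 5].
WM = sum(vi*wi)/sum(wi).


Numerator = 86*8 + 51*1 + 82*10 + 64*5 = 1879
Denominator = 8 + 1 + 10 + 5 = 24
WM = 1879/24 = 78.2917

WM = 78.2917


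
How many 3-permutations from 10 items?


P(10,3) = 10!/7!
= 3628800/5040
= 720

P(10,3) = 720


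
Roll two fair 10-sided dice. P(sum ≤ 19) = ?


Total outcomes = 10×10 = 100
Favorable (sum ≤ 19): 99
P = 99/100 = 0.9900

P = 0.9900


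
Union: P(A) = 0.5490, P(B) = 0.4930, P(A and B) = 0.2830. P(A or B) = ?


P(A∪B) = 0.5490 + 0.4930 - 0.2830
= 1.0420 - 0.2830
= 0.7590

P(A∪B) = 0.7590


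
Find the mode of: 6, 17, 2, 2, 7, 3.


Frequencies: 2:2, 3:1, 6:1, 7:1, 17:1
Max frequency = 2
Mode = 2

Mode = 2


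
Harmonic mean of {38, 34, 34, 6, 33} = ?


Sum of reciprocals = 1/38 + 1/34 + 1/34 + 1/6 + 1/33 = 0.282109
HM = 5/0.282109 = 17.7236

HM = 17.7236


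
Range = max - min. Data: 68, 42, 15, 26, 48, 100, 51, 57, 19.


Max = 100, Min = 15
Range = 100 - 15 = 85

Range = 85


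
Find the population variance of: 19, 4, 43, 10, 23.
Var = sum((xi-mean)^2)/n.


Mean = 19.8000
Squared deviations: 0.6400, 249.6400, 538.2400, 96.0400, 10.2400
Sum = 894.8000
Variance = 894.8000/5 = 178.9600

Variance = 178.9600


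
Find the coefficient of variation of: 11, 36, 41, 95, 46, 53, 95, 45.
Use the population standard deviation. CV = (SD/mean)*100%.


Mean = 52.7500
SD = 27.0127
CV = (27.0127/52.7500)*100 = 51.2090%

CV = 51.2090%


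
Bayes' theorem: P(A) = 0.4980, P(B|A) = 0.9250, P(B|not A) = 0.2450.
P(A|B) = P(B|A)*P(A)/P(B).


P(B) = P(B|A)*P(A) + P(B|A')*P(A')
= 0.9250*0.4980 + 0.2450*0.5020
= 0.460650 + 0.122990 = 0.583640
P(A|B) = 0.460650/0.583640 = 0.7893

P(A|B) = 0.7893


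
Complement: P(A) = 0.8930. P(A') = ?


P(not A) = 1 - 0.8930 = 0.1070

P(not A) = 0.1070


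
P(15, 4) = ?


P(15,4) = 15!/11!
= 1307674368000/39916800
= 32760

P(15,4) = 32760


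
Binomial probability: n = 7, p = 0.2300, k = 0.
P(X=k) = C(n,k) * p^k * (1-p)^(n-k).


C(7,0) = 1
p^0 = 1.000000
(1-p)^7 = 0.160485
P = 1 * 1.000000 * 0.160485 = 0.1605

P(X=0) = 0.1605


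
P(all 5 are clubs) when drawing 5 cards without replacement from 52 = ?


P(all clubs) = (13/52) × (12/51) × (11/50) × (10/49) × (9/48)
= 0.0005

P = 0.0005


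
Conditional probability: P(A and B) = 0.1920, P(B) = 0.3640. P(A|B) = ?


P(A|B) = 0.1920/0.3640 = 0.5275

P(A|B) = 0.5275


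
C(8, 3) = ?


C(8,3) = 8!/(3! × 5!)
= 40320/(6 × 120)
= 56

C(8,3) = 56


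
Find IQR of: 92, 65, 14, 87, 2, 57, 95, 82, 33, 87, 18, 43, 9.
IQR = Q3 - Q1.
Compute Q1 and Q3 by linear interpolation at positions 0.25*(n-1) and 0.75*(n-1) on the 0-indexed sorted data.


Sorted: 2, 9, 14, 18, 33, 43, 57, 65, 82, 87, 87, 92, 95
Q1 (25th %ile) = 18.0000
Q3 (75th %ile) = 87.0000
IQR = 87.0000 - 18.0000 = 69.0000

IQR = 69.0000


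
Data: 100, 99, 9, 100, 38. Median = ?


Sorted: 9, 38, 99, 100, 100
n = 5 (odd)
Middle value = 99

Median = 99


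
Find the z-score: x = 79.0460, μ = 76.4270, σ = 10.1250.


z = (79.0460 - 76.4270)/10.1250
= 2.6190/10.1250
= 0.2587

z = 0.2587


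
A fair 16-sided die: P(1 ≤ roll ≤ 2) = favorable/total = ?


Favorable outcomes (1 ≤ roll ≤ 2): 2
Total outcomes = 16
P = 2/16 = 0.1250

P = 0.1250


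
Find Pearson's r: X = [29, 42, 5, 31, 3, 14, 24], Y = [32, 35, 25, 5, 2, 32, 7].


Mean X = 21.1429, Mean Y = 19.7143
SD X = 13.324827, SD Y = 13.392048
Cov = 54.612245
r = 54.612245/(13.324827*13.392048) = 0.3060

r = 0.3060


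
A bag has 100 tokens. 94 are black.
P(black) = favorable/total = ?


P = 94/100 = 0.9400

P = 0.9400


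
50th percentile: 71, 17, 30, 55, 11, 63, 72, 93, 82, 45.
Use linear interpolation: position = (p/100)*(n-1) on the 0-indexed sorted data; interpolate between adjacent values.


Sorted: 11, 17, 30, 45, 55, 63, 71, 72, 82, 93
n = 10
Index = 50/100 * 9 = 4.5000
Lower = data[4] = 55, Upper = data[5] = 63
P50 = 55 + 0.5000*(8) = 59.0000

P50 = 59.0000


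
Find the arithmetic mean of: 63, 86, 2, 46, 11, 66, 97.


Sum = 63 + 86 + 2 + 46 + 11 + 66 + 97 = 371
n = 7
Mean = 371/7 = 53.0000

Mean = 53.0000


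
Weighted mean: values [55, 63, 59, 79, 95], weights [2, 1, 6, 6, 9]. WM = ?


Numerator = 55*2 + 63*1 + 59*6 + 79*6 + 95*9 = 1856
Denominator = 2 + 1 + 6 + 6 + 9 = 24
WM = 1856/24 = 77.3333

WM = 77.3333


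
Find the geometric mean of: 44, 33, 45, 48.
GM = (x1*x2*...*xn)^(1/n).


Product = 44 × 33 × 45 × 48 = 3136320
GM = 3136320^(1/4) = 42.0828

GM = 42.0828


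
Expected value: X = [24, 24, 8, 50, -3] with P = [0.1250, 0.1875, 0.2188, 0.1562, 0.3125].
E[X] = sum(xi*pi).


E[X] = 24*0.1250 + 24*0.1875 + 8*0.2188 + 50*0.1562 - 3*0.3125
= 3.0000 + 4.5000 + 1.7504 + 7.8100 - 0.9375
= 16.1229

E[X] = 16.1229


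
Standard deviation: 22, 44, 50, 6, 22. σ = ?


Mean = 28.8000
Variance = 258.5600
SD = sqrt(258.5600) = 16.0798

SD = 16.0798


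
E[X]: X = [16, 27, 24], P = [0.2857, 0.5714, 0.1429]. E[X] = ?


E[X] = 16*0.2857 + 27*0.5714 + 24*0.1429
= 4.5712 + 15.4278 + 3.4296
= 23.4286

E[X] = 23.4286


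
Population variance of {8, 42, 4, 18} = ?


Mean = 18.0000
Squared deviations: 100.0000, 576.0000, 196.0000, 0
Sum = 872.0000
Variance = 872.0000/4 = 218.0000

Variance = 218.0000


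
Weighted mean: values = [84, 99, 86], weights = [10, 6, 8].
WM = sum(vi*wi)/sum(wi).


Numerator = 84*10 + 99*6 + 86*8 = 2122
Denominator = 10 + 6 + 8 = 24
WM = 2122/24 = 88.4167

WM = 88.4167


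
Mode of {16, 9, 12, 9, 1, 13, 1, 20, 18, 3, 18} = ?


Frequencies: 1:2, 3:1, 9:2, 12:1, 13:1, 16:1, 18:2, 20:1
Max frequency = 2
Mode = 1, 9, 18

Mode = 1, 9, 18


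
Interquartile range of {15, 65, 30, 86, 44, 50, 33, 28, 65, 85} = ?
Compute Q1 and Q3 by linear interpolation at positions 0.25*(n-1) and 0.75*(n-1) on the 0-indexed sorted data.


Sorted: 15, 28, 30, 33, 44, 50, 65, 65, 85, 86
Q1 (25th %ile) = 30.7500
Q3 (75th %ile) = 65.0000
IQR = 65.0000 - 30.7500 = 34.2500

IQR = 34.2500


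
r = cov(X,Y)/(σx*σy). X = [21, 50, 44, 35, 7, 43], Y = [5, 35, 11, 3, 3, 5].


Mean X = 33.3333, Mean Y = 10.3333
SD X = 14.907120, SD Y = 11.352924
Cov = 102.222222
r = 102.222222/(14.907120*11.352924) = 0.6040

r = 0.6040


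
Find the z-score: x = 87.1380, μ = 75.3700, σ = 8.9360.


z = (87.1380 - 75.3700)/8.9360
= 11.7680/8.9360
= 1.3169

z = 1.3169


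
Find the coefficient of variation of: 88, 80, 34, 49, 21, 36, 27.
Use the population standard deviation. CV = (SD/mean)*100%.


Mean = 47.8571
SD = 24.3042
CV = (24.3042/47.8571)*100 = 50.7849%

CV = 50.7849%


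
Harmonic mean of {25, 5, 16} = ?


Sum of reciprocals = 1/25 + 1/5 + 1/16 = 0.302500
HM = 3/0.302500 = 9.9174

HM = 9.9174


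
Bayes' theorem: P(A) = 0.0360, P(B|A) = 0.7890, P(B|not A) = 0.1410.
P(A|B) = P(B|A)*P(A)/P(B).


P(B) = P(B|A)*P(A) + P(B|A')*P(A')
= 0.7890*0.0360 + 0.1410*0.9640
= 0.028404 + 0.135924 = 0.164328
P(A|B) = 0.028404/0.164328 = 0.1728

P(A|B) = 0.1728


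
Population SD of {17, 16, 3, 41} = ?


Mean = 19.2500
Variance = 188.1875
SD = sqrt(188.1875) = 13.7181

SD = 13.7181


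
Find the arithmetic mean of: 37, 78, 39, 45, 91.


Sum = 37 + 78 + 39 + 45 + 91 = 290
n = 5
Mean = 290/5 = 58.0000

Mean = 58.0000


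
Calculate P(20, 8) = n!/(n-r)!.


P(20,8) = 20!/12!
= 2432902008176640000/479001600
= 5079110400

P(20,8) = 5079110400


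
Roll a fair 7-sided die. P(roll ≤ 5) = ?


Favorable outcomes (roll ≤ 5): 5
Total outcomes = 7
P = 5/7 = 0.7143

P = 0.7143


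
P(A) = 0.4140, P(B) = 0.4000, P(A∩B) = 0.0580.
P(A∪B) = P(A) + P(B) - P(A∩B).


P(A∪B) = 0.4140 + 0.4000 - 0.0580
= 0.8140 - 0.0580
= 0.7560

P(A∪B) = 0.7560


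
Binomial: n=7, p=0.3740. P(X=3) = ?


C(7,3) = 35
p^3 = 0.052314
(1-p)^4 = 0.153567
P = 35 * 0.052314 * 0.153567 = 0.2812

P(X=3) = 0.2812


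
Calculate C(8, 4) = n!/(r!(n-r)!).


C(8,4) = 8!/(4! × 4!)
= 40320/(24 × 24)
= 70

C(8,4) = 70


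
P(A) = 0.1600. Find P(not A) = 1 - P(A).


P(not A) = 1 - 0.1600 = 0.8400

P(not A) = 0.8400


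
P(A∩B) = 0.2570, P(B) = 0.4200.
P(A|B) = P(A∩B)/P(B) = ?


P(A|B) = 0.2570/0.4200 = 0.6119

P(A|B) = 0.6119


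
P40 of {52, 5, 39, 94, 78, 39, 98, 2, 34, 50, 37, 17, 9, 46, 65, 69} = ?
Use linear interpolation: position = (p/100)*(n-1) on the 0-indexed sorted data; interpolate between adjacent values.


Sorted: 2, 5, 9, 17, 34, 37, 39, 39, 46, 50, 52, 65, 69, 78, 94, 98
n = 16
Index = 40/100 * 15 = 6.0000
Lower = data[6] = 39, Upper = data[7] = 39
P40 = 39 + 0*(0) = 39.0000

P40 = 39.0000


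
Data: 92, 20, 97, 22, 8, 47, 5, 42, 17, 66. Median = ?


Sorted: 5, 8, 17, 20, 22, 42, 47, 66, 92, 97
n = 10 (even)
Middle values: 22 and 42
Median = (22+42)/2 = 32.0000

Median = 32.0000


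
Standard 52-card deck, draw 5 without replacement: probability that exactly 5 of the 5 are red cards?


Hypergeometric: P(X=5) = C(26,5)·C(26,0) / C(52,5)
= 65780 × 1 / 2598960
= 65780/2598960 = 0.0253

P = 0.0253


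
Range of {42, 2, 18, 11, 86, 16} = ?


Max = 86, Min = 2
Range = 86 - 2 = 84

Range = 84


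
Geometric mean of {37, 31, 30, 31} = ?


Product = 37 × 31 × 30 × 31 = 1066710
GM = 1066710^(1/4) = 32.1375

GM = 32.1375


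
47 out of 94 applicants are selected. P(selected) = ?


P = 47/94 = 0.5000

P = 0.5000


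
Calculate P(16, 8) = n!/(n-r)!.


P(16,8) = 16!/8!
= 20922789888000/40320
= 518918400

P(16,8) = 518918400


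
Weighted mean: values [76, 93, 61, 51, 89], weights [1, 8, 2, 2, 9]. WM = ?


Numerator = 76*1 + 93*8 + 61*2 + 51*2 + 89*9 = 1845
Denominator = 1 + 8 + 2 + 2 + 9 = 22
WM = 1845/22 = 83.8636

WM = 83.8636


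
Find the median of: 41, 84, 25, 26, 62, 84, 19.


Sorted: 19, 25, 26, 41, 62, 84, 84
n = 7 (odd)
Middle value = 41

Median = 41


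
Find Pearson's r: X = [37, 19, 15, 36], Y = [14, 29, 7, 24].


Mean X = 26.7500, Mean Y = 18.5000
SD X = 9.858372, SD Y = 8.558621
Cov = 14.625000
r = 14.625000/(9.858372*8.558621) = 0.1733

r = 0.1733


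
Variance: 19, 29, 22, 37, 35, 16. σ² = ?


Mean = 26.3333
Squared deviations: 53.7778, 7.1111, 18.7778, 113.7778, 75.1111, 106.7778
Sum = 375.3333
Variance = 375.3333/6 = 62.5556

Variance = 62.5556


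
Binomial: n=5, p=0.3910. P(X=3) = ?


C(5,3) = 10
p^3 = 0.059776
(1-p)^2 = 0.370881
P = 10 * 0.059776 * 0.370881 = 0.2217

P(X=3) = 0.2217


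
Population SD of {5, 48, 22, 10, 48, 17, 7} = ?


Mean = 22.4286
Variance = 290.5306
SD = sqrt(290.5306) = 17.0450

SD = 17.0450


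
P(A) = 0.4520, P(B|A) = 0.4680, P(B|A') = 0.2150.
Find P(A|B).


P(B) = P(B|A)*P(A) + P(B|A')*P(A')
= 0.4680*0.4520 + 0.2150*0.5480
= 0.211536 + 0.117820 = 0.329356
P(A|B) = 0.211536/0.329356 = 0.6423

P(A|B) = 0.6423


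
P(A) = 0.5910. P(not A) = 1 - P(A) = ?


P(not A) = 1 - 0.5910 = 0.4090

P(not A) = 0.4090


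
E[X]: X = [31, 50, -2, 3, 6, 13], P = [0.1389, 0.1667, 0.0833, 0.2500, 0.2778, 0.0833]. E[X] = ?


E[X] = 31*0.1389 + 50*0.1667 - 2*0.0833 + 3*0.2500 + 6*0.2778 + 13*0.0833
= 4.3059 + 8.3350 - 0.1666 + 0.7500 + 1.6668 + 1.0829
= 15.9740

E[X] = 15.9740


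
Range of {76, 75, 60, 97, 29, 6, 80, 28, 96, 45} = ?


Max = 97, Min = 6
Range = 97 - 6 = 91

Range = 91


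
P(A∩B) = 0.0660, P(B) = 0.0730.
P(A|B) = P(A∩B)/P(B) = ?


P(A|B) = 0.0660/0.0730 = 0.9041

P(A|B) = 0.9041


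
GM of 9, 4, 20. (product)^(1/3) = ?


Product = 9 × 4 × 20 = 720
GM = 720^(1/3) = 8.9628

GM = 8.9628


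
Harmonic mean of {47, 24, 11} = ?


Sum of reciprocals = 1/47 + 1/24 + 1/11 = 0.153852
HM = 3/0.153852 = 19.4992

HM = 19.4992


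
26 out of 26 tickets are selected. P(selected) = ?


P = 26/26 = 1.0000

P = 1.0000


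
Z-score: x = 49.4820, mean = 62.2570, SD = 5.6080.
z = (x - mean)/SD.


z = (49.4820 - 62.2570)/5.6080
= -12.7750/5.6080
= -2.2780

z = -2.2780


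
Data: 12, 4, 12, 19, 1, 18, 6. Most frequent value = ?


Frequencies: 1:1, 4:1, 6:1, 12:2, 18:1, 19:1
Max frequency = 2
Mode = 12

Mode = 12


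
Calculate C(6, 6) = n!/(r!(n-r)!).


C(6,6) = 6!/(6! × 0!)
= 720/(720 × 1)
= 1

C(6,6) = 1


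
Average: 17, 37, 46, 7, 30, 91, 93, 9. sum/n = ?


Sum = 17 + 37 + 46 + 7 + 30 + 91 + 93 + 9 = 330
n = 8
Mean = 330/8 = 41.2500

Mean = 41.2500


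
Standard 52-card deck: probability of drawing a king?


4 kings in 52 cards
P = 4/52 = 0.0769

P = 0.0769


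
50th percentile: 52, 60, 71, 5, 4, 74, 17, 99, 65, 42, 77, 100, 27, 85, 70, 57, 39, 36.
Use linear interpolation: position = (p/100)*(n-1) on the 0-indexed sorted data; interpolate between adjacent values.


Sorted: 4, 5, 17, 27, 36, 39, 42, 52, 57, 60, 65, 70, 71, 74, 77, 85, 99, 100
n = 18
Index = 50/100 * 17 = 8.5000
Lower = data[8] = 57, Upper = data[9] = 60
P50 = 57 + 0.5000*(3) = 58.5000

P50 = 58.5000


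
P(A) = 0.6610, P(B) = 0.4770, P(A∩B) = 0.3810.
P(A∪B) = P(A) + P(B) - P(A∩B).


P(A∪B) = 0.6610 + 0.4770 - 0.3810
= 1.1380 - 0.3810
= 0.7570

P(A∪B) = 0.7570


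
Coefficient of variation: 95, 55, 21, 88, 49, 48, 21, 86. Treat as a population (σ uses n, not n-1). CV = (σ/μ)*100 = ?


Mean = 57.8750
SD = 27.3424
CV = (27.3424/57.8750)*100 = 47.2440%

CV = 47.2440%


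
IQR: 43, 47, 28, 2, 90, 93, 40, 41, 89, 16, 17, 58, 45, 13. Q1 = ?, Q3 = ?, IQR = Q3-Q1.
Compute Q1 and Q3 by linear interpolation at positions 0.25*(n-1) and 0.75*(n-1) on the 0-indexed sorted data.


Sorted: 2, 13, 16, 17, 28, 40, 41, 43, 45, 47, 58, 89, 90, 93
Q1 (25th %ile) = 19.7500
Q3 (75th %ile) = 55.2500
IQR = 55.2500 - 19.7500 = 35.5000

IQR = 35.5000


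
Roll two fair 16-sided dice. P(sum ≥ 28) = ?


Total outcomes = 16×16 = 256
Favorable (sum ≥ 28): 15
P = 15/256 = 0.0586

P = 0.0586


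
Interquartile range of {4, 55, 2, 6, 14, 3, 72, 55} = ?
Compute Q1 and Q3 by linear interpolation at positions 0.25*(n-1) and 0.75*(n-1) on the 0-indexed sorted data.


Sorted: 2, 3, 4, 6, 14, 55, 55, 72
Q1 (25th %ile) = 3.7500
Q3 (75th %ile) = 55.0000
IQR = 55.0000 - 3.7500 = 51.2500

IQR = 51.2500


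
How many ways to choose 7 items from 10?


C(10,7) = 10!/(7! × 3!)
= 3628800/(5040 × 6)
= 120

C(10,7) = 120


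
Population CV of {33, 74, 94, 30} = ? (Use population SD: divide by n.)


Mean = 57.7500
SD = 27.2064
CV = (27.2064/57.7500)*100 = 47.1106%

CV = 47.1106%


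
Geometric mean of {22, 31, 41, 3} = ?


Product = 22 × 31 × 41 × 3 = 83886
GM = 83886^(1/4) = 17.0185

GM = 17.0185


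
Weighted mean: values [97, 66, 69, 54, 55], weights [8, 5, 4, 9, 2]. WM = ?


Numerator = 97*8 + 66*5 + 69*4 + 54*9 + 55*2 = 1978
Denominator = 8 + 5 + 4 + 9 + 2 = 28
WM = 1978/28 = 70.6429

WM = 70.6429


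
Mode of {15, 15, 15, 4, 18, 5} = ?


Frequencies: 4:1, 5:1, 15:3, 18:1
Max frequency = 3
Mode = 15

Mode = 15


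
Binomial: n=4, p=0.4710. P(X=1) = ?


C(4,1) = 4
p^1 = 0.471000
(1-p)^3 = 0.148036
P = 4 * 0.471000 * 0.148036 = 0.2789

P(X=1) = 0.2789


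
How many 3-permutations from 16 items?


P(16,3) = 16!/13!
= 20922789888000/6227020800
= 3360

P(16,3) = 3360


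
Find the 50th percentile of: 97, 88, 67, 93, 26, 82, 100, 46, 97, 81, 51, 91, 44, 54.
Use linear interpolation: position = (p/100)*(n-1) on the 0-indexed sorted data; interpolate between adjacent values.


Sorted: 26, 44, 46, 51, 54, 67, 81, 82, 88, 91, 93, 97, 97, 100
n = 14
Index = 50/100 * 13 = 6.5000
Lower = data[6] = 81, Upper = data[7] = 82
P50 = 81 + 0.5000*(1) = 81.5000

P50 = 81.5000


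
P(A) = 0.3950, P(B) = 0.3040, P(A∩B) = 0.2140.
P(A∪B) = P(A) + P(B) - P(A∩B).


P(A∪B) = 0.3950 + 0.3040 - 0.2140
= 0.6990 - 0.2140
= 0.4850

P(A∪B) = 0.4850


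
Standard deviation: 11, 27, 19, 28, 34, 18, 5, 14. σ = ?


Mean = 19.5000
Variance = 81.7500
SD = sqrt(81.7500) = 9.0416

SD = 9.0416


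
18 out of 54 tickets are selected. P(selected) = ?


P = 18/54 = 0.3333

P = 0.3333


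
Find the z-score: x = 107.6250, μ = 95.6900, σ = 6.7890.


z = (107.6250 - 95.6900)/6.7890
= 11.9350/6.7890
= 1.7580

z = 1.7580


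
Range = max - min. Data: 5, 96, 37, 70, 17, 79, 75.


Max = 96, Min = 5
Range = 96 - 5 = 91

Range = 91


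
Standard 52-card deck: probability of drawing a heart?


13 hearts in 52 cards
P = 13/52 = 0.2500

P = 0.2500


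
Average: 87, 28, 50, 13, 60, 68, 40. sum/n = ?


Sum = 87 + 28 + 50 + 13 + 60 + 68 + 40 = 346
n = 7
Mean = 346/7 = 49.4286

Mean = 49.4286


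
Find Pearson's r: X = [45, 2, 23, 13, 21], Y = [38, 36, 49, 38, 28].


Mean X = 20.8000, Mean Y = 37.8000
SD X = 14.176036, SD Y = 6.705222
Cov = 11.960000
r = 11.960000/(14.176036*6.705222) = 0.1258

r = 0.1258


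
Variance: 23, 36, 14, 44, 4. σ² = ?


Mean = 24.2000
Squared deviations: 1.4400, 139.2400, 104.0400, 392.0400, 408.0400
Sum = 1044.8000
Variance = 1044.8000/5 = 208.9600

Variance = 208.9600


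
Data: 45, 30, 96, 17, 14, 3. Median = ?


Sorted: 3, 14, 17, 30, 45, 96
n = 6 (even)
Middle values: 17 and 30
Median = (17+30)/2 = 23.5000

Median = 23.5000


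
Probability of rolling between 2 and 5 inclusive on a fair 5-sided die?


Favorable outcomes (2 ≤ roll ≤ 5): 4
Total outcomes = 5
P = 4/5 = 0.8000

P = 0.8000


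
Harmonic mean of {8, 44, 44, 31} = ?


Sum of reciprocals = 1/8 + 1/44 + 1/44 + 1/31 = 0.202713
HM = 4/0.202713 = 19.7324

HM = 19.7324


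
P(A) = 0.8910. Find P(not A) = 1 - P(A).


P(not A) = 1 - 0.8910 = 0.1090

P(not A) = 0.1090


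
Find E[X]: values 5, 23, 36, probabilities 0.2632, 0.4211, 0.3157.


E[X] = 5*0.2632 + 23*0.4211 + 36*0.3157
= 1.3160 + 9.6853 + 11.3652
= 22.3665

E[X] = 22.3665


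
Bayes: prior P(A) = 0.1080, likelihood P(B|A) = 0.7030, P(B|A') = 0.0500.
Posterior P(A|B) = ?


P(B) = P(B|A)*P(A) + P(B|A')*P(A')
= 0.7030*0.1080 + 0.0500*0.8920
= 0.075924 + 0.044600 = 0.120524
P(A|B) = 0.075924/0.120524 = 0.6299

P(A|B) = 0.6299


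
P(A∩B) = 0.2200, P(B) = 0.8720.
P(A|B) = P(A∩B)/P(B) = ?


P(A|B) = 0.2200/0.8720 = 0.2523

P(A|B) = 0.2523


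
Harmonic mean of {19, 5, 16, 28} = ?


Sum of reciprocals = 1/19 + 1/5 + 1/16 + 1/28 = 0.350846
HM = 4/0.350846 = 11.4010

HM = 11.4010


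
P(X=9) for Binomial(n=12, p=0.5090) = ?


C(12,9) = 220
p^9 = 0.002293
(1-p)^3 = 0.118371
P = 220 * 0.002293 * 0.118371 = 0.0597

P(X=9) = 0.0597


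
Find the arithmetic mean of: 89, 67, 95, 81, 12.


Sum = 89 + 67 + 95 + 81 + 12 = 344
n = 5
Mean = 344/5 = 68.8000

Mean = 68.8000


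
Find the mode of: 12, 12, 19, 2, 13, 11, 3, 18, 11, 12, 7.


Frequencies: 2:1, 3:1, 7:1, 11:2, 12:3, 13:1, 18:1, 19:1
Max frequency = 3
Mode = 12

Mode = 12


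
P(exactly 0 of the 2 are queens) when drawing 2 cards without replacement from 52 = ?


Hypergeometric: P(X=0) = C(4,0)·C(48,2) / C(52,2)
= 1 × 1128 / 1326
= 1128/1326 = 0.8507

P = 0.8507


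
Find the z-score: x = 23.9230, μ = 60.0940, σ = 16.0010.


z = (23.9230 - 60.0940)/16.0010
= -36.1710/16.0010
= -2.2605

z = -2.2605


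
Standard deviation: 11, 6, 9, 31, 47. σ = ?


Mean = 20.8000
Variance = 248.9600
SD = sqrt(248.9600) = 15.7785

SD = 15.7785


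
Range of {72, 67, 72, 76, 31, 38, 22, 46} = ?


Max = 76, Min = 22
Range = 76 - 22 = 54

Range = 54


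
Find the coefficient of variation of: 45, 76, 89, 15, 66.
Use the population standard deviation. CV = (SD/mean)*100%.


Mean = 58.2000
SD = 25.9492
CV = (25.9492/58.2000)*100 = 44.5862%

CV = 44.5862%


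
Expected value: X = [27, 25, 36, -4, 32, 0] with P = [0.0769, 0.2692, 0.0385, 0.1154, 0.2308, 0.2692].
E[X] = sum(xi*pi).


E[X] = 27*0.0769 + 25*0.2692 + 36*0.0385 - 4*0.1154 + 32*0.2308 + 0*0.2692
= 2.0763 + 6.7300 + 1.3860 - 0.4616 + 7.3856 + 0
= 17.1163

E[X] = 17.1163


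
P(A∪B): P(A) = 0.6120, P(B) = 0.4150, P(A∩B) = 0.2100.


P(A∪B) = 0.6120 + 0.4150 - 0.2100
= 1.0270 - 0.2100
= 0.8170

P(A∪B) = 0.8170


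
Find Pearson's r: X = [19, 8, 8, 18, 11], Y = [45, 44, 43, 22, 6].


Mean X = 12.8000, Mean Y = 32.0000
SD X = 4.791659, SD Y = 15.556349
Cov = -7.000000
r = -7.000000/(4.791659*15.556349) = -0.0939

r = -0.0939


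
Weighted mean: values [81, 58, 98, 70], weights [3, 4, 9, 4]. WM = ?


Numerator = 81*3 + 58*4 + 98*9 + 70*4 = 1637
Denominator = 3 + 4 + 9 + 4 = 20
WM = 1637/20 = 81.8500

WM = 81.8500


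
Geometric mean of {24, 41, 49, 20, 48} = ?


Product = 24 × 41 × 49 × 20 × 48 = 46287360
GM = 46287360^(1/5) = 34.1266

GM = 34.1266


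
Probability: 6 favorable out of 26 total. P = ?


P = 6/26 = 0.2308

P = 0.2308


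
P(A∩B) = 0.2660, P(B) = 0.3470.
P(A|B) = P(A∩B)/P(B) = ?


P(A|B) = 0.2660/0.3470 = 0.7666

P(A|B) = 0.7666


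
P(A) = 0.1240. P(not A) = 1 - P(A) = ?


P(not A) = 1 - 0.1240 = 0.8760

P(not A) = 0.8760


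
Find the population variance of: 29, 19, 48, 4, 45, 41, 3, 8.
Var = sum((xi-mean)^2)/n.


Mean = 24.6250
Squared deviations: 19.1406, 31.6406, 546.3906, 425.3906, 415.1406, 268.1406, 467.6406, 276.3906
Sum = 2449.8750
Variance = 2449.8750/8 = 306.2344

Variance = 306.2344


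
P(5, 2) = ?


P(5,2) = 5!/3!
= 120/6
= 20

P(5,2) = 20


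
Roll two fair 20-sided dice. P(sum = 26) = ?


Total outcomes = 20×20 = 400
Favorable (sum = 26): 15
P = 15/400 = 0.0375

P = 0.0375


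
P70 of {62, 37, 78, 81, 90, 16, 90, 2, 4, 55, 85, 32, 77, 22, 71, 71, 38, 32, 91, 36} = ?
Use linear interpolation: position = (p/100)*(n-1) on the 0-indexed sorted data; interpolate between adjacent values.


Sorted: 2, 4, 16, 22, 32, 32, 36, 37, 38, 55, 62, 71, 71, 77, 78, 81, 85, 90, 90, 91
n = 20
Index = 70/100 * 19 = 13.3000
Lower = data[13] = 77, Upper = data[14] = 78
P70 = 77 + 0.3000*(1) = 77.3000

P70 = 77.3000


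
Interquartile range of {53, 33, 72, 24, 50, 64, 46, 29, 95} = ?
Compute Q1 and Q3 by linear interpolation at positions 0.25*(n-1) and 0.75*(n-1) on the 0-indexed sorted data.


Sorted: 24, 29, 33, 46, 50, 53, 64, 72, 95
Q1 (25th %ile) = 33.0000
Q3 (75th %ile) = 64.0000
IQR = 64.0000 - 33.0000 = 31.0000

IQR = 31.0000
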